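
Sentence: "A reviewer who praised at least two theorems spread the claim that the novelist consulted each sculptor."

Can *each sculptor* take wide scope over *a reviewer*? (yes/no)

No

*each sculptor* is embedded in the complex NP *the claim that the novelist consulted each sculptor*.
Since the clause is the complement of a nominal head, the CNPC blocks scope extraction.
*each sculptor* is confined to the island and cannot take scope over *a reviewer*.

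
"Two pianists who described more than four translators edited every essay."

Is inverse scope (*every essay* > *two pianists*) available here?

Yes

Although the sentence contains a relative clause (*who described more than four translators*), *every essay* is outside it, in the matrix VP.
Ordinary QR to a clause-peripheral position gives the wide-scope LF for the lower DP.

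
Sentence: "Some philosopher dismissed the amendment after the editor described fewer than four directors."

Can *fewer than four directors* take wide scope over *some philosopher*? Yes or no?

*fewer than four directors* occurs within the adjunct clause *after the editor described fewer than four directors*.
Since the clause is an adjunct (not a complement), the Adjunct Condition blocks QR across its edge.
The inverse ordering *fewer than four directors* > *some philosopher* is therefore underivable.

No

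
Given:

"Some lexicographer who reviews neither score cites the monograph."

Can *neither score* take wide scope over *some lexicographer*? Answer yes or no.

No

*neither score* sits inside the relative clause *who reviews neither score*.
Relative clauses are scope islands: a quantifier cannot QR out of a relative clause to take scope in the matrix clause.
There is no licit LF on which *neither score* c-commands *some lexicographer*.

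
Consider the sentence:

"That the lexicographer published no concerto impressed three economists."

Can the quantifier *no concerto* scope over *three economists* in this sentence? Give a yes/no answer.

No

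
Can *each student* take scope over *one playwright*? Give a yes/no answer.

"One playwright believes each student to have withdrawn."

Yes

The ECM infinitive is scope-transparent — *each student* is free to raise above *one playwright*.
With no island boundary between them, the object can take inverse scope over the subject via ordinary QR within the clause.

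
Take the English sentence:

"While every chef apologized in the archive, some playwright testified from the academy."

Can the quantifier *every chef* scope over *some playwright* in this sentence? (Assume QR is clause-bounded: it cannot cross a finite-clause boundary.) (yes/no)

No

*every chef* sits inside the adjunct clause *while every chef apologized in the archive*.
Adverbial clauses are not L-marked, so they are barriers for QR — the quantifier cannot escape the adjunct.
There is no licit LF on which *every chef* c-commands *some playwright*.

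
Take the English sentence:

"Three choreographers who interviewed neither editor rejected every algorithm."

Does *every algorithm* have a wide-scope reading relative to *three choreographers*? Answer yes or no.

Yes

*every algorithm* is a matrix argument; only *three choreographers* is modified by the relative clause *who interviewed neither editor*, so the RC island is irrelevant to the target quantifier.
Since no island is crossed, the inverse ordering is licensed alongside surface scope.
Both orderings are possible: *three choreographers* > *every algorithm* and *every algorithm* > *three choreographers*.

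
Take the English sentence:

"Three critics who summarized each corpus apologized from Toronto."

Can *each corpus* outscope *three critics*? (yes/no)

*each corpus* occurs within the relative clause *who summarized each corpus*.
A relative clause is a scope island — quantifier raising cannot cross its boundary.
The inverse ordering *each corpus* > *three critics* is therefore underivable.

No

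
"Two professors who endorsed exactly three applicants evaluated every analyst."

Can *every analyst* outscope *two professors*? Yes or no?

Yes

The RC *who endorsed exactly three applicants* is an island, but *every analyst* is not inside it — it is the matrix object, a clausemate of *two professors*.
With no island boundary between them, the object can take inverse scope over the subject via ordinary QR within the clause.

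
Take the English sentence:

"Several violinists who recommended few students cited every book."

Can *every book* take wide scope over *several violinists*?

The relative clause *who recommended few students* modifies *several violinists*, but *every book* is not inside that relative clause — it is an argument of the matrix verb.
With no island boundary between them, the object can take inverse scope over the subject via ordinary QR within the clause.
Both orderings are possible: *several violinists* > *every book* and *every book* > *several violinists*.

Yes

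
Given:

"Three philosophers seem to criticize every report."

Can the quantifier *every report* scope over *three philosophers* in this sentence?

*every report* is inside a raising infinitive, which is transparent to QR (no CP barrier), so it behaves as a matrix argument.
Since no island is crossed, the inverse ordering is licensed alongside surface scope.

Yes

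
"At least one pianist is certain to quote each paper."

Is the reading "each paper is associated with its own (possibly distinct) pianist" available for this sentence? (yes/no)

Yes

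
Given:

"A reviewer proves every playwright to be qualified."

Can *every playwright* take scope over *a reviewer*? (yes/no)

*every playwright* is an ECM subject; ECM complements are not islands, and the embedded quantifier may take matrix scope.
With no island boundary between them, the object can take inverse scope over the subject via ordinary QR within the clause.
The sentence is scopally ambiguous between *a reviewer* > *every playwright* and *every playwright* > *a reviewer*.

Yes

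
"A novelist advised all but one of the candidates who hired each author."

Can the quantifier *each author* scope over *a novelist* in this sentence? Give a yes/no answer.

No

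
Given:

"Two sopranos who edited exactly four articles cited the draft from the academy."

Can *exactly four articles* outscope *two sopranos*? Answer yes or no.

No

*exactly four articles* sits inside the relative clause *who edited exactly four articles*.
Quantifiers inside a relative clause are trapped there; the RC boundary blocks QR.
So *exactly four articles* cannot raise to a position above *two sopranos*.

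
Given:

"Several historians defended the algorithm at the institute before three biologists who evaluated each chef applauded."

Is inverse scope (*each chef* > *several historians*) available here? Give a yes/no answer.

No

*each chef* occurs within the relative clause *who evaluated each chef*, which is itself inside the adjunct *before three biologists who evaluated each chef applauded*.
Two island boundaries intervene — the relative clause and the adjunct. Either alone would block QR.
So the wide-scope reading for *each chef* is blocked.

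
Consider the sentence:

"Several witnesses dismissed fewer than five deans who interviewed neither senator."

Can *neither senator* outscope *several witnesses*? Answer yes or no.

*neither senator* is embedded in the relative clause *who interviewed neither senator* modifying *fewer than five deans*.
Relative clauses block scope extraction: QR cannot target a position outside the modified NP.
*neither senator* > *several witnesses* would require crossing that boundary, which is illicit.

No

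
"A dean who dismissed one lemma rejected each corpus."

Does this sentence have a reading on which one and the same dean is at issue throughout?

That reading corresponds to *a dean* > *each corpus*.
Nothing needs to raise for *a dean* > *each corpus*, so no island constraint is at stake.

Yes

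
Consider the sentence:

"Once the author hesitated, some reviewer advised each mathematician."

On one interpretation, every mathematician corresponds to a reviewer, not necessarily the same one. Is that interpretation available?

Yes

This is the *each mathematician* > *some reviewer* reading.
Although there is an adjunct clause, *each mathematician* is in the main clause, not inside the adjunct.
With no island boundary between them, the object can take inverse scope over the subject via ordinary QR within the clause.
The sentence is scopally ambiguous between *some reviewer* > *each mathematician* and *each mathematician* > *some reviewer*.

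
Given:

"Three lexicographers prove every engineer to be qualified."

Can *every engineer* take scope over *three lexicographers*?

ECM infinitives lack a CP barrier, so *every engineer* can QR over the matrix subject *three lexicographers*.
Ordinary QR to a clause-peripheral position gives the wide-scope LF for the lower DP.
Both orderings are possible: *three lexicographers* > *every engineer* and *every engineer* > *three lexicographers*.

Yes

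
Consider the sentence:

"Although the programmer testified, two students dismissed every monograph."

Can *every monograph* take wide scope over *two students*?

Although there is an adjunct clause, *every monograph* is in the main clause, not inside the adjunct.
Ordinary QR to a clause-peripheral position gives the wide-scope LF for the lower DP.
Both orderings are possible: *two students* > *every monograph* and *every monograph* > *two students*.

Yes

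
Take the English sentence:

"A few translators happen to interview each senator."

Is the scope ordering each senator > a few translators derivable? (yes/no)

Yes

Raising constructions are monoclausal for scope purposes; *each senator* is not separated from *a few translators* by any island.
Since no island is crossed, the inverse ordering is licensed alongside surface scope.
Both orderings are possible: *a few translators* > *each senator* and *each senator* > *a few translators*.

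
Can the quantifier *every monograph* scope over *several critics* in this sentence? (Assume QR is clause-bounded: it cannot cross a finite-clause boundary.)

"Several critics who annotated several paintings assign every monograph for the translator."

*every monograph* is a matrix argument; only *several critics* is modified by the relative clause *who annotated several paintings*, so the RC island is irrelevant to the target quantifier.
Ordinary QR to a clause-peripheral position gives the wide-scope LF for the lower DP.
So *every monograph* > *several critics* is among the available readings.

Yes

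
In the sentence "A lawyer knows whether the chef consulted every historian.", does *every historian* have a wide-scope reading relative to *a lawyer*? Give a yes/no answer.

*every historian* occurs within the embedded question *whether the chef consulted every historian*.
An indirect question is a wh-island; the filled [Spec,CP] blocks QR across the CP edge.
The inverse ordering *every historian* > *a lawyer* is therefore underivable.
(Only the surface reading survives: one fixed lawyer with respect to all the relevant historians.)

No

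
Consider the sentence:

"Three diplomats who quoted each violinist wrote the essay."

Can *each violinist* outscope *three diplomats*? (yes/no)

No

The DP *each violinist* is contained in the relative clause *who quoted each violinist*.
A relative clause is a scope island — quantifier raising cannot cross its boundary.
So *each violinist* cannot raise high enough to outscope *three diplomats*; only the surface ordering *three diplomats* > *each violinist* is available.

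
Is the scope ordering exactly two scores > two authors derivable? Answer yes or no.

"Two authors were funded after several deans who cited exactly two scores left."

*exactly two scores* occurs within the relative clause *who cited exactly two scores*, which is itself inside the adjunct *after several deans who cited exactly two scores left*.
Two island boundaries intervene — the relative clause and the adjunct. Either alone would block QR.
So *exactly two scores* cannot raise high enough to outscope *two authors*; only the surface ordering *two authors* > *exactly two scores* is available.

No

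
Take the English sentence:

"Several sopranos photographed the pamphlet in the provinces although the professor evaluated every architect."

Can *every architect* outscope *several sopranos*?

No

The DP *every architect* is contained in the adjunct clause *although the professor evaluated every architect*.
The adjunct-island constraint bars QR out of an adverbial clause.
*every architect* is confined to the island and cannot take scope over *several sopranos*.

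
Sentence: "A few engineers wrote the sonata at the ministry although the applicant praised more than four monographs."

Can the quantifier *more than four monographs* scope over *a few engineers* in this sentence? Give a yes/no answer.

No

The DP *more than four monographs* is contained in the adjunct clause *although the applicant praised more than four monographs*.
Adjunct clauses are scope islands: a quantifier inside an adjunct cannot raise into the matrix clause.
So *more than four monographs* cannot raise to a position above *a few engineers*.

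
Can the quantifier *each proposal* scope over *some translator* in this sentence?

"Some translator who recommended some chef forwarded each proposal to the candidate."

*each proposal* is a matrix argument; only *some translator* is modified by the relative clause *who recommended some chef*, so the RC island is irrelevant to the target quantifier.
Since no island is crossed, the inverse ordering is licensed alongside surface scope.

Yes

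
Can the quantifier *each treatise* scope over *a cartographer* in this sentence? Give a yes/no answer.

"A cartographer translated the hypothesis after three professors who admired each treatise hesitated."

*each treatise* sits inside the relative clause *who admired each treatise*, which is itself inside the adjunct *after three professors who admired each treatise hesitated*.
Two island boundaries intervene — the relative clause and the adjunct. Either alone would block QR.
*each treatise* is confined to the island and cannot take scope over *a cartographer*.

No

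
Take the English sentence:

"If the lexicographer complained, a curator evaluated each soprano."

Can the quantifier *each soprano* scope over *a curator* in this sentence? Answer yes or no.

Yes

Although there is an adjunct clause, *each soprano* is in the main clause, not inside the adjunct.
No island intervenes, so both surface and inverse scope are derivable.
So *each soprano* > *a curator* is among the available readings.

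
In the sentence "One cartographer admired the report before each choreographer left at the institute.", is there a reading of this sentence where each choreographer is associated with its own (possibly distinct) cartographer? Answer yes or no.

That reading corresponds to *each choreographer* > *one cartographer*.
*each choreographer* sits inside the adjunct clause *before each choreographer left at the institute*.
Adjuncts are opaque for quantifier raising; a quantifier in an adjunct stays inside it.
*each choreographer* > *one cartographer* would require crossing that boundary, which is illicit.

No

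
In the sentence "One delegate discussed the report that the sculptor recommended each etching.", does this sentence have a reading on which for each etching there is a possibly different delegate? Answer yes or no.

No

The paraphrase describes the scope ordering *each etching* > *one delegate*.
Structurally, *each etching* is inside the complex NP *the report that the sculptor recommended each etching*.
The complex NP is opaque for QR — the quantifier is frozen inside the noun's complement.
*each etching* > *one delegate* would require crossing that boundary, which is illicit.
(Only the surface reading survives: one fixed delegate with respect to all the relevant etchings.)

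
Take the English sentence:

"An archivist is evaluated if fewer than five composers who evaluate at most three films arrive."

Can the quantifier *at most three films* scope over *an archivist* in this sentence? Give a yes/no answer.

No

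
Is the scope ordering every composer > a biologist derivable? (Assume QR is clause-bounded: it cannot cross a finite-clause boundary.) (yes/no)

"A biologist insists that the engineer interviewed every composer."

*every composer* sits inside the finite complement clause *that the engineer interviewed every composer*.
Given the clause-boundedness assumption, QR cannot cross the finite CP into the matrix.
*every composer* > *a biologist* would require crossing that boundary, which is illicit.

No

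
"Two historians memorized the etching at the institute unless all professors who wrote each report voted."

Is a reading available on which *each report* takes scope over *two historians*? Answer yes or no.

No

Structurally, *each report* is inside the relative clause *who wrote each report*, which is itself inside the adjunct *unless all professors who wrote each report voted*.
Nested islands: the RC island is itself inside an adjunct island, so wide scope is doubly excluded.
Hence only narrow scope for *each report* (under *two historians*) survives.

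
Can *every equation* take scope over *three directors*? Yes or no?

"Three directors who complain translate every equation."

Yes

*every equation* sits in the matrix clause, not in the relative clause on *three directors*.
Nothing blocks QR of the lower DP to a position above the higher one, so inverse scope is available.
So *every equation* > *three directors* is among the available readings.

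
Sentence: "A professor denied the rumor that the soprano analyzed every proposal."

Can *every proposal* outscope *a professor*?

The target quantifier *every proposal* is part of the complex NP *the rumor that the soprano analyzed every proposal*.
The complex NP is opaque for QR — the quantifier is frozen inside the noun's complement.
*every proposal* > *a professor* would require crossing that boundary, which is illicit.
(Only the surface reading survives: one fixed professor with respect to all the relevant proposals.)

No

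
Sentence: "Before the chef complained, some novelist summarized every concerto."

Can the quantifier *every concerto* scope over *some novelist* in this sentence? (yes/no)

Yes

Neither queried DP is inside the adjunct, so the adjunct-island constraint does not apply.
Ordinary QR to a clause-peripheral position gives the wide-scope LF for the lower DP.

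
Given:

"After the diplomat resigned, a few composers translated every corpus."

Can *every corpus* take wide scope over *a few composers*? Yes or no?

Yes

The adjunct island is irrelevant here — *every corpus* and *a few composers* are both in the matrix clause.
Ordinary QR to a clause-peripheral position gives the wide-scope LF for the lower DP.
Both orderings are possible: *a few composers* > *every corpus* and *every corpus* > *a few composers*.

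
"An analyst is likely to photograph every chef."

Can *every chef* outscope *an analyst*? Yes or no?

*every chef* is inside a raising infinitive, which is transparent to QR (no CP barrier), so it behaves as a matrix argument.
Since no island is crossed, the inverse ordering is licensed alongside surface scope.

Yes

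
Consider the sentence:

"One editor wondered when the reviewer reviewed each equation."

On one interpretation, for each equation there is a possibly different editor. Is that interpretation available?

No

That reading corresponds to *each equation* > *one editor*.
*each equation* occurs within the embedded question *when the reviewer reviewed each equation*.
Embedded questions are wh-islands: a quantifier inside an indirect question cannot QR into the matrix clause.
So *each equation* cannot raise to a position above *one editor*.
(Only the surface reading survives: one fixed editor with respect to all the relevant equations.)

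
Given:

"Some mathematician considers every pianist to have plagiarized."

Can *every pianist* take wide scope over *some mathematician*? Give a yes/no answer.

ECM infinitives lack a CP barrier, so *every pianist* can QR over the matrix subject *some mathematician*.
QR within a single clause is free, so the lower quantifier may take scope over the higher one.

Yes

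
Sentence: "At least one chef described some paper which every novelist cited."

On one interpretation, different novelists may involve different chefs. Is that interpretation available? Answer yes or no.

That reading corresponds to *every novelist* > *at least one chef*.
*every novelist* is embedded in the relative clause *which every novelist cited* modifying *some paper*.
Relative clauses block scope extraction: QR cannot target a position outside the modified NP.
*every novelist* is confined to the island and cannot take scope over *at least one chef*.

No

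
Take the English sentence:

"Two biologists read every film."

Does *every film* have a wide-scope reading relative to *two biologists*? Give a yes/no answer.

Yes

*every film* is the matrix object and *two biologists* the matrix subject; the two are clausemates.
No island intervenes, so both surface and inverse scope are derivable.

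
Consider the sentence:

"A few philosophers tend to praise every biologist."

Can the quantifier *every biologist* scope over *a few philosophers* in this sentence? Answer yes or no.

The matrix predicate is a raising verb, whose infinitival complement is not a scope island — *every biologist* can QR into the matrix clause.
Nothing blocks QR of the lower DP to a position above the higher one, so inverse scope is available.
The sentence is scopally ambiguous between *a few philosophers* > *every biologist* and *every biologist* > *a few philosophers*.

Yes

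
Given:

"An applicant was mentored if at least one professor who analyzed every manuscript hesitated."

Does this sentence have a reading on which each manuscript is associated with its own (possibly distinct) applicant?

No

That reading corresponds to *every manuscript* > *an applicant*.
*every manuscript* occurs within the relative clause *who analyzed every manuscript*, which is itself inside the adjunct *if at least one professor who analyzed every manuscript hesitated*.
Both the relative clause and the enclosing adjunct are scope islands; QR cannot cross either.
*every manuscript* > *an applicant* would require crossing that boundary, which is illicit.
(Only the surface reading survives: one fixed applicant with respect to all the relevant manuscripts.)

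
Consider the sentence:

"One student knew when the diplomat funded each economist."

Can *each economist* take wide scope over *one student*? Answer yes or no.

No

The DP *each economist* is contained in the embedded question *when the diplomat funded each economist*.
An indirect question is a wh-island; the filled [Spec,CP] blocks QR across the CP edge.
The inverse ordering *each economist* > *one student* is therefore underivable.
(Only the surface reading survives: one fixed student with respect to all the relevant economists.)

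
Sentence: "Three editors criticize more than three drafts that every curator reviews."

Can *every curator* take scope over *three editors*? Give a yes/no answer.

No

The DP *every curator* is contained in the relative clause *that every curator reviews* modifying *more than three drafts*.
The relative clause forms an island for QR, so the quantifier is confined to the head noun's restrictor.
The inverse ordering *every curator* > *three editors* is therefore underivable.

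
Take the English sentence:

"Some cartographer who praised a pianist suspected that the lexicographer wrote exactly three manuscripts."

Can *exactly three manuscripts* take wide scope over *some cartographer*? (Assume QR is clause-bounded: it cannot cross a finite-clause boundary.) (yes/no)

No

*exactly three manuscripts* sits inside the finite complement clause *that the lexicographer wrote exactly three manuscripts*.
Finite CP is the ceiling for QR here, by assumption.
So the wide-scope reading for *exactly three manuscripts* is blocked.
(Only the surface reading survives: one fixed cartographer with respect to all the relevant manuscripts.)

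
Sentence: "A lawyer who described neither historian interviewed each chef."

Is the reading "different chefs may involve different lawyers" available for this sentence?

That reading corresponds to *each chef* > *a lawyer*.
The RC *who described neither historian* is an island, but *each chef* is not inside it — it is the matrix object, a clausemate of *a lawyer*.
No island intervenes, so both surface and inverse scope are derivable.
The sentence is scopally ambiguous between *a lawyer* > *each chef* and *each chef* > *a lawyer*.

Yes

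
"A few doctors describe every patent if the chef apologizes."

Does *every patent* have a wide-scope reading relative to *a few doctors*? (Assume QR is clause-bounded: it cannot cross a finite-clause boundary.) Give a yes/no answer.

Although there is an adjunct clause, *every patent* is in the main clause, not inside the adjunct.
QR within a single clause is free, so the lower quantifier may take scope over the higher one.
So *every patent* > *a few doctors* is among the available readings.

Yes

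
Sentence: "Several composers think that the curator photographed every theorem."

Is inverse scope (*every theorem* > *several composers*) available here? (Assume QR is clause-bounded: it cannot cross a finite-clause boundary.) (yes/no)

No

*every theorem* occurs within the finite complement clause *that the curator photographed every theorem*.
Given the clause-boundedness assumption, QR cannot cross the finite CP into the matrix.
*every theorem* > *several composers* would require crossing that boundary, which is illicit.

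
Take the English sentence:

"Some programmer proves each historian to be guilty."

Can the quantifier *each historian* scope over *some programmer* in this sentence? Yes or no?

*each historian* is the subject of an ECM infinitive — the infinitival complement of an ECM verb is not a scope island, so *each historian* can raise into the matrix clause.
Ordinary QR to a clause-peripheral position gives the wide-scope LF for the lower DP.

Yes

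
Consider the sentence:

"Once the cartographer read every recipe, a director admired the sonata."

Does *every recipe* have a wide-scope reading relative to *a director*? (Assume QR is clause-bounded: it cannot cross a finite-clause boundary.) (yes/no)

No

Structurally, *every recipe* is inside the adjunct clause *once the cartographer read every recipe*.
Adjunct clauses are scope islands: a quantifier inside an adjunct cannot raise into the matrix clause.
So *every recipe* cannot raise to a position above *a director*.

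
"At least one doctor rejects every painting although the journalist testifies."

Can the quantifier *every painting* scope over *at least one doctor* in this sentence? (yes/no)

Yes

Although there is an adjunct clause, *every painting* is in the main clause, not inside the adjunct.
Nothing blocks QR of the lower DP to a position above the higher one, so inverse scope is available.
So *every painting* > *at least one doctor* is among the available readings.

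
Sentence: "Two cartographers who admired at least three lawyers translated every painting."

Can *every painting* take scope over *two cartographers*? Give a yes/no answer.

Yes

The relative clause *who admired at least three lawyers* modifies *two cartographers*, but *every painting* is not inside that relative clause — it is an argument of the matrix verb.
Since no island is crossed, the inverse ordering is licensed alongside surface scope.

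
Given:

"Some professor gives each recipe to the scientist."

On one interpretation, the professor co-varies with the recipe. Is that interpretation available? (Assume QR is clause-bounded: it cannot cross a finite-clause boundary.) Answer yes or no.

Yes

That reading corresponds to *each recipe* > *some professor*.
*some professor* and *each recipe* are co-arguments of the matrix verb, with nothing but a clause-internal boundary between them.
QR within a single clause is free, so the lower quantifier may take scope over the higher one.
The sentence is scopally ambiguous between *some professor* > *each recipe* and *each recipe* > *some professor*.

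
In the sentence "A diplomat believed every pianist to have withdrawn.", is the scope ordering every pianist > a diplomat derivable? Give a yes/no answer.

*every pianist* is an ECM subject; ECM complements are not islands, and the embedded quantifier may take matrix scope.
Nothing blocks QR of the lower DP to a position above the higher one, so inverse scope is available.

Yes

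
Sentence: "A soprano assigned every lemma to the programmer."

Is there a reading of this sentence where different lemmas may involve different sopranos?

Yes

The paraphrase describes the scope ordering *every lemma* > *a soprano*.
*every lemma* is the matrix object and *a soprano* the matrix subject; the two are clausemates.
Since no island is crossed, the inverse ordering is licensed alongside surface scope.
Both orderings are possible: *a soprano* > *every lemma* and *every lemma* > *a soprano*.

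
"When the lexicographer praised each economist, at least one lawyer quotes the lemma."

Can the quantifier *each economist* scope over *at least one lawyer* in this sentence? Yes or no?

*each economist* occurs within the adjunct clause *when the lexicographer praised each economist*.
Scope out of an adjunct clause is unavailable: QR respects the adjunct-island constraint.
The ordering *each economist* > *at least one lawyer* is therefore underivable.

No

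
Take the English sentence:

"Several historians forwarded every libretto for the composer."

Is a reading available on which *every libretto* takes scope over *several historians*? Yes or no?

*every libretto* is the matrix object and *several historians* the matrix subject; the two are clausemates.
Ordinary QR to a clause-peripheral position gives the wide-scope LF for the lower DP.
So *every libretto* > *several historians* is among the available readings.

Yes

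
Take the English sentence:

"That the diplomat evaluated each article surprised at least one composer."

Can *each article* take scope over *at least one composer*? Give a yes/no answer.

No

Structurally, *each article* is inside the sentential subject *that the diplomat evaluated each article*.
Clausal subjects are scope islands; QR from inside the subject into the matrix is barred.
So the wide-scope reading for *each article* is blocked.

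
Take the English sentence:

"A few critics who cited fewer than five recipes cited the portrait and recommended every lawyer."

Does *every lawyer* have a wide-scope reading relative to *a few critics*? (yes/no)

No

The target quantifier *every lawyer* is part of one conjunct of the coordinate structure (*recommended every lawyer*).
Coordinate structures are islands for non-across-the-board movement, QR included.
*every lawyer* is confined to the island and cannot take scope over *a few critics*.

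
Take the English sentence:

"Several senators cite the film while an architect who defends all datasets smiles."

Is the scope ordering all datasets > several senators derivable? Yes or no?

The target quantifier *all datasets* is part of the relative clause *who defends all datasets*, which is itself inside the adjunct *while an architect who defends all datasets smiles*.
Nested islands: the RC island is itself inside an adjunct island, so wide scope is doubly excluded.
*all datasets* > *several senators* would require crossing that boundary, which is illicit.

No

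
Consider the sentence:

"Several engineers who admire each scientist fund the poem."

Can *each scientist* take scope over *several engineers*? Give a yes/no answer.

No

*each scientist* sits inside the relative clause *who admire each scientist*.
The relative clause forms an island for QR, so the quantifier is confined to the head noun's restrictor.
*each scientist* is confined to the island and cannot take scope over *several engineers*.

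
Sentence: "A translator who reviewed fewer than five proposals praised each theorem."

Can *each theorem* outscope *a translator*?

Yes

The RC *who reviewed fewer than five proposals* is an island, but *each theorem* is not inside it — it is the matrix object, a clausemate of *a translator*.
Ordinary QR to a clause-peripheral position gives the wide-scope LF for the lower DP.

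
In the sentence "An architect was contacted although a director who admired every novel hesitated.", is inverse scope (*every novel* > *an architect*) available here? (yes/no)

*every novel* sits inside the relative clause *who admired every novel*, which is itself inside the adjunct *although a director who admired every novel hesitated*.
Two island boundaries intervene — the relative clause and the adjunct. Either alone would block QR.
The inverse ordering *every novel* > *an architect* is therefore underivable.

No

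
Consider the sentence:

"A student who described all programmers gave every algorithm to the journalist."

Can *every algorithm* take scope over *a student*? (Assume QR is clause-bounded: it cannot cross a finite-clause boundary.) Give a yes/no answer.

*every algorithm* is a matrix argument; only *a student* is modified by the relative clause *who described all programmers*, so the RC island is irrelevant to the target quantifier.
Since no island is crossed, the inverse ordering is licensed alongside surface scope.

Yes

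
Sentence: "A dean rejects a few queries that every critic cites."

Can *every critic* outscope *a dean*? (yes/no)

The target quantifier *every critic* is part of the relative clause *that every critic cites* modifying *a few queries*.
Relative clauses are scope islands: a quantifier cannot QR out of a relative clause to take scope in the matrix clause.
*every critic* is confined to the island and cannot take scope over *a dean*.

No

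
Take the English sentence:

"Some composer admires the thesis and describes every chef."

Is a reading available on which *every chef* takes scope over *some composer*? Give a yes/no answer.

The target quantifier *every chef* is part of one conjunct of the coordinate structure (*describes every chef*).
A quantifier cannot raise out of one conjunct of a coordination across the whole coordinate structure — the CSC applies to QR.
There is no licit LF on which *every chef* c-commands *some composer*.
(Only the surface reading survives: one fixed composer with respect to all the relevant chefs.)

No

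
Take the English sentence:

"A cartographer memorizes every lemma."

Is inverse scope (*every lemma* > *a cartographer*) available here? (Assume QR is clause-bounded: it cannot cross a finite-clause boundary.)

*a cartographer* and *every lemma* are co-arguments of the matrix verb, with nothing but a clause-internal boundary between them.
Ordinary QR to a clause-peripheral position gives the wide-scope LF for the lower DP.

Yes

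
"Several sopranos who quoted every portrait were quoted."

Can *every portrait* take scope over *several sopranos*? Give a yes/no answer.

No

The target quantifier *every portrait* is part of the relative clause *who quoted every portrait*.
The relative clause forms an island for QR, so the quantifier is confined to the head noun's restrictor.
*every portrait* is confined to the island and cannot take scope over *several sopranos*.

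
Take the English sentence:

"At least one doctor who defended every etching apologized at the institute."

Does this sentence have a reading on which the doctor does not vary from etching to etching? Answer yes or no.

This is the *at least one doctor* > *every etching* reading.
Nothing needs to raise for *at least one doctor* > *every etching*, so no island constraint is at stake.

Yes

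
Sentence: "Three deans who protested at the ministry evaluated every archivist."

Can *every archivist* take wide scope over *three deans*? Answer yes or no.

Although the sentence contains a relative clause (*who protested at the ministry*), *every archivist* is outside it, in the matrix VP.
Nothing blocks QR of the lower DP to a position above the higher one, so inverse scope is available.
Both orderings are possible: *three deans* > *every archivist* and *every archivist* > *three deans*.

Yes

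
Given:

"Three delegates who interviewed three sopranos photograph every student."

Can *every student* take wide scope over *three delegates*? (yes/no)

Yes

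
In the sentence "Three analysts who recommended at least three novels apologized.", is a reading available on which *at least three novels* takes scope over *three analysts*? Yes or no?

No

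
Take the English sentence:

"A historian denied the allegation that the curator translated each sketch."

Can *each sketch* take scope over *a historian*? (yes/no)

No

The DP *each sketch* is contained in the complex NP *the allegation that the curator translated each sketch*.
The complex NP is opaque for QR — the quantifier is frozen inside the noun's complement.
*each sketch* is confined to the island and cannot take scope over *a historian*.
(Only the surface reading survives: one fixed historian with respect to all the relevant sketches.)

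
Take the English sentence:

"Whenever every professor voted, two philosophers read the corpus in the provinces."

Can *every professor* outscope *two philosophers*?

No

The target quantifier *every professor* is part of the adjunct clause *whenever every professor voted*.
Scope out of an adjunct clause is unavailable: QR respects the adjunct-island constraint.
*every professor* > *two philosophers* would require crossing that boundary, which is illicit.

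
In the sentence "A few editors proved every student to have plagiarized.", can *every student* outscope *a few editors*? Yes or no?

ECM infinitives lack a CP barrier, so *every student* can QR over the matrix subject *a few editors*.
Since no island is crossed, the inverse ordering is licensed alongside surface scope.

Yes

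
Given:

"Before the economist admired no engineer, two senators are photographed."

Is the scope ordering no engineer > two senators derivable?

The DP *no engineer* is contained in the adjunct clause *before the economist admired no engineer*.
Adverbial clauses are not L-marked, so they are barriers for QR — the quantifier cannot escape the adjunct.
*no engineer* is confined to the island and cannot take scope over *two senators*.

No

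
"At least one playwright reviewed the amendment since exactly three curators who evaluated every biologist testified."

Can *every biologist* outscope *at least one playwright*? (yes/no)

The target quantifier *every biologist* is part of the relative clause *who evaluated every biologist*, which is itself inside the adjunct *since exactly three curators who evaluated every biologist testified*.
Even if one barrier were somehow void, the other would still block QR.
The inverse ordering *every biologist* > *at least one playwright* is therefore underivable.
(Only the surface reading survives: one fixed playwright with respect to all the relevant biologists.)

No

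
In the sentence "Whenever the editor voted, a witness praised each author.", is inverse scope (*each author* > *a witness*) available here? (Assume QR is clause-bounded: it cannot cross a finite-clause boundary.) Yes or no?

The adjunct clause does not contain *each author*, which is the matrix object.
No island intervenes, so both surface and inverse scope are derivable.
The sentence is scopally ambiguous between *a witness* > *each author* and *each author* > *a witness*.

Yes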